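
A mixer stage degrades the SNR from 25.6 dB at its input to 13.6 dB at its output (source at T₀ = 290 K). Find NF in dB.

12.0 dB

NF (dB) = SNR_in(dB) − SNR_out(dB) when the source is at T₀
NF = 25.6 − 13.6 = 12.0 dB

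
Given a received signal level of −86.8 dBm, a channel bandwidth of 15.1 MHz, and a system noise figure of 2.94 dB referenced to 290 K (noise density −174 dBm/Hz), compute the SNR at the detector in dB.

12.5 dB

Noise floor: N = −174 + 10 log₁₀(B) + NF
10 log₁₀(1.51×10⁷) = 71.79 dB
N = −174 + 71.79 + 2.94 = −99.27 dBm
SNR = P_sig − N = −86.8 − (−99.27) = 12.47 dB → 12.5 dB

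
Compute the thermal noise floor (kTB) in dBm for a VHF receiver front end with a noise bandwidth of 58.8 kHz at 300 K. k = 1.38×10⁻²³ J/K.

P_n = kTB = 1.38×10⁻²³ × 300 × 5.88×10⁴ = 2.43×10⁻¹⁶ W
In dBm: 10 log₁₀(2.43×10⁻¹⁶ / 10⁻³) = −126.1 dBm

−126.1 dBm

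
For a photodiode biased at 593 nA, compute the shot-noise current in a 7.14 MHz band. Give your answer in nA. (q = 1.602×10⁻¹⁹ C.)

1.16 nA

I_n = √(2qI·B)
2qI·B = 2 × 1.602×10⁻¹⁹ × 5.93×10⁻⁷ × 7.14×10⁶ = 1.36×10⁻¹⁸ A²
I_n = √(1.36×10⁻¹⁸) = 1.16×10⁻⁹ A = 1.16 nA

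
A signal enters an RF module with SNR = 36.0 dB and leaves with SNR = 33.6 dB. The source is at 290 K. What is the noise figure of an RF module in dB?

2.4 dB

NF (dB) = SNR_in(dB) − SNR_out(dB) when the source is at T₀
NF = 36.0 − 33.6 = 2.4 dB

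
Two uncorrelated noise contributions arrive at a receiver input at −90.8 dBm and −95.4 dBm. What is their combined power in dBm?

−89.5 dBm

Convert to linear, add, convert back:
P₁ = 8.32×10⁻¹³ W, P₂ = 2.88×10⁻¹³ W
P_tot = 1.12×10⁻¹² W → 10 log₁₀(P_tot / 10⁻³) = −89.5 dBm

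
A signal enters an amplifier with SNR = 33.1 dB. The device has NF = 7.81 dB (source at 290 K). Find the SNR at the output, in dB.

By definition F = SNR_in/SNR_out, so in dB: SNR_out = SNR_in − NF
SNR_out = 33.1 − 7.81 = 25.29 dB

25.29 dB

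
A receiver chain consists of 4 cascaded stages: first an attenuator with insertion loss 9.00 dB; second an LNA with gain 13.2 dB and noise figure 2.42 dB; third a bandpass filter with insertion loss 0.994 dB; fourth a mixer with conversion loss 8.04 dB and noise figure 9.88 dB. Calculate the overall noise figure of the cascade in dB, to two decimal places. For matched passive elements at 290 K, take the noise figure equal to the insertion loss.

Convert to linear (a loss of L dB is a gain of −L dB): F_i = 10^(NF_i/10), G_i = 10^(G_i,dB/10)
  Stage 1: F_1 = 10^(9.00/10) = 7.943, G_1 = 10^(−9.00/10) = 0.1259
  Stage 2: F_2 = 10^(2.42/10) = 1.746, G_2 = 10^(13.2/10) = 20.89
  Stage 3: F_3 = 10^(0.994/10) = 1.257, G_3 = 10^(−0.994/10) = 0.7954
  Stage 4: F_4 = 10^(9.88/10) = 9.727, G_4 = 10^(−8.04/10) = 0.1570
Friis cascade:
  F = 7.943 + (1.746 − 1)/0.1259 + (1.257 − 1)/2.630 + (9.727 − 1)/2.092 = 18.14
NF = 10 log₁₀(18.14) = 12.59 dB

12.59 dB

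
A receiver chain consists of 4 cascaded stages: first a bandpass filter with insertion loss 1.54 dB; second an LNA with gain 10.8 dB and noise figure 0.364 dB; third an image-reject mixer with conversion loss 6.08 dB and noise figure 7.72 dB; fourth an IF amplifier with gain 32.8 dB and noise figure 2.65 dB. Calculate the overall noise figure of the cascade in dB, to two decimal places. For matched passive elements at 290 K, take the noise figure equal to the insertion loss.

4.04 dB

Convert to linear (a loss of L dB is a gain of −L dB): F_i = 10^(NF_i/10), G_i = 10^(G_i,dB/10)
  Stage 1: F_1 = 10^(1.54/10) = 1.426, G_1 = 10^(−1.54/10) = 0.7015
  Stage 2: F_2 = 10^(0.364/10) = 1.087, G_2 = 10^(10.8/10) = 12.02
  Stage 3: F_3 = 10^(7.72/10) = 5.916, G_3 = 10^(−6.08/10) = 0.2466
  Stage 4: F_4 = 10^(2.65/10) = 1.841, G_4 = 10^(32.8/10) = 1905
Friis cascade:
  F = 1.426 + (1.087 − 1)/0.7015 + (5.916 − 1)/8.433 + (1.841 − 1)/2.080 = 2.537
NF = 10 log₁₀(2.537) = 4.04 dB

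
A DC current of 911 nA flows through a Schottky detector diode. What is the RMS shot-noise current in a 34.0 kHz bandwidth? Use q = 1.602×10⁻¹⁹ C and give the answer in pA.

99.6 pA

I_n = √(2qI·B)
2qI·B = 2 × 1.602×10⁻¹⁹ × 9.11×10⁻⁷ × 3.40×10⁴ = 9.92×10⁻²¹ A²
I_n = √(9.92×10⁻²¹) = 9.96×10⁻¹¹ A = 99.6 pA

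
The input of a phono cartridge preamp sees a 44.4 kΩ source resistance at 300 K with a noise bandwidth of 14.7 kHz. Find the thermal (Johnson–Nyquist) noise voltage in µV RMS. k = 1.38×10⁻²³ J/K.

V_n = √(4kTRB)
4kTRB = 4 × 1.38×10⁻²³ × 300 × 4.44×10⁴ × 1.47×10⁴ = 1.08×10⁻¹¹ V²
V_n = √(1.08×10⁻¹¹) = 3.29×10⁻⁶ V = 3.29 µV

3.29 µV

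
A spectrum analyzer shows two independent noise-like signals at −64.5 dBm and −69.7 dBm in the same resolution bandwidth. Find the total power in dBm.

Convert to linear, add, convert back:
P₁ = 3.55×10⁻¹⁰ W, P₂ = 1.07×10⁻¹⁰ W
P_tot = 4.62×10⁻¹⁰ W → 10 log₁₀(P_tot / 10⁻³) = −63.4 dBm

−63.4 dBm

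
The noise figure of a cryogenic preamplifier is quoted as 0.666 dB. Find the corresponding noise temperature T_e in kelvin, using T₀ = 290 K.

48.1 K

F = 10^(0.666/10) = 1.16574
T_e = (F − 1)·T₀ = (1.16574 − 1) × 290 = 48.1 K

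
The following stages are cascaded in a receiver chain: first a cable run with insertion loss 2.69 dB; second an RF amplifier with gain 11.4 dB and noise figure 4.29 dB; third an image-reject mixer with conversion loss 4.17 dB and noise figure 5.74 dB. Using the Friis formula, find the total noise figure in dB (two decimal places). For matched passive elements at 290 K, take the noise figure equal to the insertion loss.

Convert to linear (a loss of L dB is a gain of −L dB): F_i = 10^(NF_i/10), G_i = 10^(G_i,dB/10)
  Stage 1: F_1 = 10^(2.69/10) = 1.858, G_1 = 10^(−2.69/10) = 0.5383
  Stage 2: F_2 = 10^(4.29/10) = 2.685, G_2 = 10^(11.4/10) = 13.80
  Stage 3: F_3 = 10^(5.74/10) = 3.750, G_3 = 10^(−4.17/10) = 0.3828
Friis cascade:
  F = 1.858 + (2.685 − 1)/0.5383 + (3.750 − 1)/7.430 = 5.359
NF = 10 log₁₀(5.359) = 7.29 dB

7.29 dB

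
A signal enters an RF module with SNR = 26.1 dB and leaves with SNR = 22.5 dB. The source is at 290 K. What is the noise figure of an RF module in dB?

NF (dB) = SNR_in(dB) − SNR_out(dB) when the source is at T₀
NF = 26.1 − 22.5 = 3.6 dB

3.6 dB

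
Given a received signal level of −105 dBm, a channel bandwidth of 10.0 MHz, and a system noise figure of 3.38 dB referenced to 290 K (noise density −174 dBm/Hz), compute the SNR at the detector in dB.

−4.4 dB

Noise floor: N = −174 + 10 log₁₀(B) + NF
10 log₁₀(1.00×10⁷) = 70 dB
N = −174 + 70 + 3.38 = −100.62 dBm
SNR = P_sig − N = −105 − (−100.62) = −4.38 dB → −4.4 dB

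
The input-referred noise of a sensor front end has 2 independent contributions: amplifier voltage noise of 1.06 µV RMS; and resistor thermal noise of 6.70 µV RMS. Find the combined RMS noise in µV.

6.78 µV

Uncorrelated sources add in power (mean-square): V_tot = √(ΣV_i²)
V_tot = √[(1.06×10⁻⁶)² + (6.70×10⁻⁶)²] = 6.78×10⁻⁶ V = 6.78 µV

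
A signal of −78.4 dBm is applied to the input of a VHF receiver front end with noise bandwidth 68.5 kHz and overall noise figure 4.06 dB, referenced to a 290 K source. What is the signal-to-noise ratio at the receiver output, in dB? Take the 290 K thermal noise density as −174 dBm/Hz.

Noise floor: N = −174 + 10 log₁₀(B) + NF
10 log₁₀(6.85×10⁴) = 48.36 dB
N = −174 + 48.36 + 4.06 = −121.58 dBm
SNR = P_sig − N = −78.4 − (−121.58) = 43.18 dB → 43.2 dB

43.2 dB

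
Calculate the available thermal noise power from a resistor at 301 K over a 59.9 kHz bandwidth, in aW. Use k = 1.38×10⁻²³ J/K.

249 aW

P_n = kTB = 1.38×10⁻²³ × 301 × 5.99×10⁴ = 2.49×10⁻¹⁶ W = 249 aW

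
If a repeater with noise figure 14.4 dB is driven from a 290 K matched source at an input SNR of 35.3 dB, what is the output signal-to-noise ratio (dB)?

By definition F = SNR_in/SNR_out, so in dB: SNR_out = SNR_in − NF
SNR_out = 35.3 − 14.4 = 20.9 dB

20.9 dB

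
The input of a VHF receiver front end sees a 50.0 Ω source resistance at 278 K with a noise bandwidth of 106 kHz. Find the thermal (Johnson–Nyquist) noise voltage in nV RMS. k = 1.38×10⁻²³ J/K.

V_n = √(4kTRB)
4kTRB = 4 × 1.38×10⁻²³ × 278 × 5.00×10¹ × 1.06×10⁵ = 8.13×10⁻¹⁴ V²
V_n = √(8.13×10⁻¹⁴) = 2.85×10⁻⁷ V = 285 nV

285 nV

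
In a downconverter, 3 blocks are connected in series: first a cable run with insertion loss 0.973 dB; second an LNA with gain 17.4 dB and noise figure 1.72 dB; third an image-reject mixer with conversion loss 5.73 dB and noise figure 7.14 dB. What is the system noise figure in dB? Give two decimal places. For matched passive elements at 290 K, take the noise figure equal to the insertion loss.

Convert to linear (a loss of L dB is a gain of −L dB): F_i = 10^(NF_i/10), G_i = 10^(G_i,dB/10)
  Stage 1: F_1 = 10^(0.973/10) = 1.251, G_1 = 10^(−0.973/10) = 0.7993
  Stage 2: F_2 = 10^(1.72/10) = 1.486, G_2 = 10^(17.4/10) = 54.95
  Stage 3: F_3 = 10^(7.14/10) = 5.176, G_3 = 10^(−5.73/10) = 0.2673
Friis cascade:
  F = 1.251 + (1.486 − 1)/0.7993 + (5.176 − 1)/43.92 = 1.954
NF = 10 log₁₀(1.954) = 2.91 dB

2.91 dB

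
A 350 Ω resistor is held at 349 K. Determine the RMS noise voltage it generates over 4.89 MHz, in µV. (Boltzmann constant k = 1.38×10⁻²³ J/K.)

5.74 µV

V_n = √(4kTRB)
4kTRB = 4 × 1.38×10⁻²³ × 349 × 3.50×10² × 4.89×10⁶ = 3.30×10⁻¹¹ V²
V_n = √(3.30×10⁻¹¹) = 5.74×10⁻⁶ V = 5.74 µV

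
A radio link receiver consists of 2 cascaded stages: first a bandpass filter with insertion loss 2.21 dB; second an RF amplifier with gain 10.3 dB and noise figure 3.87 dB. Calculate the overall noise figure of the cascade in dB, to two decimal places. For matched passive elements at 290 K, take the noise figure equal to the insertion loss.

6.08 dB

Convert to linear (a loss of L dB is a gain of −L dB): F_i = 10^(NF_i/10), G_i = 10^(G_i,dB/10)
  Stage 1: F_1 = 10^(2.21/10) = 1.663, G_1 = 10^(−2.21/10) = 0.6012
  Stage 2: F_2 = 10^(3.87/10) = 2.438, G_2 = 10^(10.3/10) = 10.72
Friis cascade:
  F = 1.663 + (2.438 − 1)/0.6012 = 4.055
NF = 10 log₁₀(4.055) = 6.08 dB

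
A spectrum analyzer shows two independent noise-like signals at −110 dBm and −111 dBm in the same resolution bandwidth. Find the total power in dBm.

−107.5 dBm

Convert to linear, add, convert back:
P₁ = 1.00×10⁻¹⁴ W, P₂ = 7.94×10⁻¹⁵ W
P_tot = 1.79×10⁻¹⁴ W → 10 log₁₀(P_tot / 10⁻³) = −107.5 dBm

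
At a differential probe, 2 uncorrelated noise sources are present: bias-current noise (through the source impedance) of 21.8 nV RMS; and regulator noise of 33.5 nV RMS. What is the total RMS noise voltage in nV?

40.0 nV

Uncorrelated sources add in power (mean-square): V_tot = √(ΣV_i²)
V_tot = √[(2.18×10⁻⁸)² + (3.35×10⁻⁸)²] = 4.00×10⁻⁸ V = 40.0 nV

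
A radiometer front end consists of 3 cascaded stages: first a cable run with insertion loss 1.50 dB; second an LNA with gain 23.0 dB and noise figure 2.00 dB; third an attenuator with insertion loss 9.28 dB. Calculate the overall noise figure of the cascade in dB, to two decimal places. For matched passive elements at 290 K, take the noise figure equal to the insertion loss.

3.60 dB

Convert to linear (a loss of L dB is a gain of −L dB): F_i = 10^(NF_i/10), G_i = 10^(G_i,dB/10)
  Stage 1: F_1 = 10^(1.50/10) = 1.413, G_1 = 10^(−1.50/10) = 0.7079
  Stage 2: F_2 = 10^(2.00/10) = 1.585, G_2 = 10^(23.0/10) = 199.5
  Stage 3: F_3 = 10^(9.28/10) = 8.472, G_3 = 10^(−9.28/10) = 0.1180
Friis cascade:
  F = 1.413 + (1.585 − 1)/0.7079 + (8.472 − 1)/141.3 = 2.292
NF = 10 log₁₀(2.292) = 3.60 dB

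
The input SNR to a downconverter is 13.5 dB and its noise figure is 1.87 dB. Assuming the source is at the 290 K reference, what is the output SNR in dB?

By definition F = SNR_in/SNR_out, so in dB: SNR_out = SNR_in − NF
SNR_out = 13.5 − 1.87 = 11.63 dB

11.63 dB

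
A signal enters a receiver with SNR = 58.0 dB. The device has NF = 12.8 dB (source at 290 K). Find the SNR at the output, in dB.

By definition F = SNR_in/SNR_out, so in dB: SNR_out = SNR_in − NF
SNR_out = 58.0 − 12.8 = 45.2 dB

45.2 dB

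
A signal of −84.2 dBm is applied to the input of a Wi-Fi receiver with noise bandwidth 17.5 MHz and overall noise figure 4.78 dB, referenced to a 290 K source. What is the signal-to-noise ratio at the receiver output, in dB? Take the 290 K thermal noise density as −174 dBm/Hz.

Noise floor: N = −174 + 10 log₁₀(B) + NF
10 log₁₀(1.75×10⁷) = 72.43 dB
N = −174 + 72.43 + 4.78 = −96.79 dBm
SNR = P_sig − N = −84.2 − (−96.79) = 12.59 dB → 12.6 dB

12.6 dB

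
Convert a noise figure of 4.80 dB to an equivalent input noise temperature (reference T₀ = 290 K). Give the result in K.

F = 10^(4.80/10) = 3.01995
T_e = (F − 1)·T₀ = (3.01995 − 1) × 290 = 586 K

586 K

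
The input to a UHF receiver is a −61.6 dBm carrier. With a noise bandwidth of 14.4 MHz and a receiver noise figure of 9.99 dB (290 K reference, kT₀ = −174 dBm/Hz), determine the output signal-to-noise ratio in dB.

Noise floor: N = −174 + 10 log₁₀(B) + NF
10 log₁₀(1.44×10⁷) = 71.58 dB
N = −174 + 71.58 + 9.99 = −92.43 dBm
SNR = P_sig − N = −61.6 − (−92.43) = 30.83 dB → 30.8 dB

30.8 dB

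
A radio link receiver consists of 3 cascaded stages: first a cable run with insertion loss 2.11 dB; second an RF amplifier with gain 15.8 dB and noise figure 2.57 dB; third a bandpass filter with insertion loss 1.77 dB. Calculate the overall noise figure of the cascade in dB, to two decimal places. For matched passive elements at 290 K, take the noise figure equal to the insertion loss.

Convert to linear (a loss of L dB is a gain of −L dB): F_i = 10^(NF_i/10), G_i = 10^(G_i,dB/10)
  Stage 1: F_1 = 10^(2.11/10) = 1.626, G_1 = 10^(−2.11/10) = 0.6152
  Stage 2: F_2 = 10^(2.57/10) = 1.807, G_2 = 10^(15.8/10) = 38.02
  Stage 3: F_3 = 10^(1.77/10) = 1.503, G_3 = 10^(−1.77/10) = 0.6653
Friis cascade:
  F = 1.626 + (1.807 − 1)/0.6152 + (1.503 − 1)/23.39 = 2.959
NF = 10 log₁₀(2.959) = 4.71 dB

4.71 dB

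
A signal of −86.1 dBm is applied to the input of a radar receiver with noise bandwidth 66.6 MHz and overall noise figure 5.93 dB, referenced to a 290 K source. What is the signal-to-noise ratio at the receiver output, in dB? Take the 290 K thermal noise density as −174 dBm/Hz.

3.7 dB

Noise floor: N = −174 + 10 log₁₀(B) + NF
10 log₁₀(6.66×10⁷) = 78.23 dB
N = −174 + 78.23 + 5.93 = −89.84 dBm
SNR = P_sig − N = −86.1 − (−89.84) = 3.74 dB → 3.7 dB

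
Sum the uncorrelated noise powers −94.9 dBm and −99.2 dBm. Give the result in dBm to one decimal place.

Convert to linear, add, convert back:
P₁ = 3.24×10⁻¹³ W, P₂ = 1.20×10⁻¹³ W
P_tot = 4.44×10⁻¹³ W → 10 log₁₀(P_tot / 10⁻³) = −93.5 dBm

−93.5 dBm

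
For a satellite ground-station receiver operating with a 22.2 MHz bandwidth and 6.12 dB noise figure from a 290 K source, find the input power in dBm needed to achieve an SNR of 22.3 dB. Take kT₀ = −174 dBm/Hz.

−72.1 dBm

Sensitivity = −174 + 10 log₁₀(B) + NF + SNR_min
= −174 + 73.46 + 6.12 + 22.3
= −72.12 dBm → −72.1 dBm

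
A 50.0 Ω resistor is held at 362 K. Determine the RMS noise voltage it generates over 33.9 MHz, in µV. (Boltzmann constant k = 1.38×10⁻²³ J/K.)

5.82 µV

V_n = √(4kTRB)
4kTRB = 4 × 1.38×10⁻²³ × 362 × 5.00×10¹ × 3.39×10⁷ = 3.39×10⁻¹¹ V²
V_n = √(3.39×10⁻¹¹) = 5.82×10⁻⁶ V = 5.82 µV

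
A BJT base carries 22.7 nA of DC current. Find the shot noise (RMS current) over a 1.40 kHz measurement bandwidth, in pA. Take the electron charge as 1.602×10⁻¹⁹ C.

3.19 pA

I_n = √(2qI·B)
2qI·B = 2 × 1.602×10⁻¹⁹ × 2.27×10⁻⁸ × 1.40×10³ = 1.02×10⁻²³ A²
I_n = √(1.02×10⁻²³) = 3.19×10⁻¹² A = 3.19 pA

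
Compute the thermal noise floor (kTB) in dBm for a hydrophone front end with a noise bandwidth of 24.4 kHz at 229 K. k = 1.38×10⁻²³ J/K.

P_n = kTB = 1.38×10⁻²³ × 229 × 2.44×10⁴ = 7.71×10⁻¹⁷ W
In dBm: 10 log₁₀(7.71×10⁻¹⁷ / 10⁻³) = −131.1 dBm

−131.1 dBm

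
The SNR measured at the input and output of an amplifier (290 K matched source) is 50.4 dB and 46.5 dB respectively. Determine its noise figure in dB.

3.9 dB

NF (dB) = SNR_in(dB) − SNR_out(dB) when the source is at T₀
NF = 50.4 − 46.5 = 3.9 dB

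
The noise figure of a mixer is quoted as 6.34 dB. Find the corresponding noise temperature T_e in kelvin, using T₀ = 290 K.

959 K

F = 10^(6.34/10) = 4.30527
T_e = (F − 1)·T₀ = (4.30527 − 1) × 290 = 959 K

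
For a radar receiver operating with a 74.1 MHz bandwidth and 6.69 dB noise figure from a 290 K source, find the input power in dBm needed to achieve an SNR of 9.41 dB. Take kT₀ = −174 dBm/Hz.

−79.2 dBm

Sensitivity = −174 + 10 log₁₀(B) + NF + SNR_min
= −174 + 78.7 + 6.69 + 9.41
= −79.20 dBm → −79.2 dBm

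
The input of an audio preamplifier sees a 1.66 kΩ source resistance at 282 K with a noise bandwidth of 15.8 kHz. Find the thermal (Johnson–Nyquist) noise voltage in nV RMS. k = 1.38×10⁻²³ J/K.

V_n = √(4kTRB)
4kTRB = 4 × 1.38×10⁻²³ × 282 × 1.66×10³ × 1.58×10⁴ = 4.08×10⁻¹³ V²
V_n = √(4.08×10⁻¹³) = 6.39×10⁻⁷ V = 639 nV

639 nV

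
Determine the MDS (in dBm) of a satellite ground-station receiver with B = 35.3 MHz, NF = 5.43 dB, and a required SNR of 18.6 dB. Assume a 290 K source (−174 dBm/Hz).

Sensitivity = −174 + 10 log₁₀(B) + NF + SNR_min
= −174 + 75.48 + 5.43 + 18.6
= −74.49 dBm → −74.5 dBm

−74.5 dBm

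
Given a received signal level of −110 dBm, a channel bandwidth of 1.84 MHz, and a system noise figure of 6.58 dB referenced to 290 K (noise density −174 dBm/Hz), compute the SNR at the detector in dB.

Noise floor: N = −174 + 10 log₁₀(B) + NF
10 log₁₀(1.84×10⁶) = 62.65 dB
N = −174 + 62.65 + 6.58 = −104.77 dBm
SNR = P_sig − N = −110 − (−104.77) = −5.23 dB → −5.2 dB

−5.2 dB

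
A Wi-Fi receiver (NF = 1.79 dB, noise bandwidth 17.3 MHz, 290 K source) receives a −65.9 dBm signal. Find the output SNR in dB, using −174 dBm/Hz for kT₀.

Noise floor: N = −174 + 10 log₁₀(B) + NF
10 log₁₀(1.73×10⁷) = 72.38 dB
N = −174 + 72.38 + 1.79 = −99.83 dBm
SNR = P_sig − N = −65.9 − (−99.83) = 33.93 dB → 33.9 dB

33.9 dB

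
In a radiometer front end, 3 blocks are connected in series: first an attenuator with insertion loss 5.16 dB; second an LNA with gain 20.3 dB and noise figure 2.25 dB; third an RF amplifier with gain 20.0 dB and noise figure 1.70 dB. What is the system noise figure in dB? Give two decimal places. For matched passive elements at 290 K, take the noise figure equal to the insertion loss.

7.42 dB

Convert to linear (a loss of L dB is a gain of −L dB): F_i = 10^(NF_i/10), G_i = 10^(G_i,dB/10)
  Stage 1: F_1 = 10^(5.16/10) = 3.281, G_1 = 10^(−5.16/10) = 0.3048
  Stage 2: F_2 = 10^(2.25/10) = 1.679, G_2 = 10^(20.3/10) = 107.2
  Stage 3: F_3 = 10^(1.70/10) = 1.479, G_3 = 10^(20.0/10) = 100.0
Friis cascade:
  F = 3.281 + (1.679 − 1)/0.3048 + (1.479 − 1)/32.66 = 5.523
NF = 10 log₁₀(5.523) = 7.42 dB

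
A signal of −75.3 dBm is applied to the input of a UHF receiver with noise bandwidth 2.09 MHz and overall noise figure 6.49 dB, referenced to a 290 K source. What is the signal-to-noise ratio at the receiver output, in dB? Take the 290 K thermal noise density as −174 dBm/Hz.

29.0 dB

Noise floor: N = −174 + 10 log₁₀(B) + NF
10 log₁₀(2.09×10⁶) = 63.2 dB
N = −174 + 63.2 + 6.49 = −104.31 dBm
SNR = P_sig − N = −75.3 − (−104.31) = 29.01 dB → 29.0 dB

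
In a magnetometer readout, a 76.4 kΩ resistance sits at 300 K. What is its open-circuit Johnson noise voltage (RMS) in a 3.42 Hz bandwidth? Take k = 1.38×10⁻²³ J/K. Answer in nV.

V_n = √(4kTRB)
4kTRB = 4 × 1.38×10⁻²³ × 300 × 7.64×10⁴ × 3.42×10⁰ = 4.33×10⁻¹⁵ V²
V_n = √(4.33×10⁻¹⁵) = 6.58×10⁻⁸ V = 65.8 nV

65.8 nV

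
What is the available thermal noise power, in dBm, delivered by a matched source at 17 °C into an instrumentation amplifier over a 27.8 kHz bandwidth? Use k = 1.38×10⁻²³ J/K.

−129.5 dBm

T = 17 °C + 273.15 = 290.15 K
P_n = kTB = 1.38×10⁻²³ × 290.15 × 2.78×10⁴ = 1.11×10⁻¹⁶ W
In dBm: 10 log₁₀(1.11×10⁻¹⁶ / 10⁻³) = −129.5 dBm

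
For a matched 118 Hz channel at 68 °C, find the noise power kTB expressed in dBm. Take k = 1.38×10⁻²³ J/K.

T = 68 °C + 273.15 = 341.15 K
P_n = kTB = 1.38×10⁻²³ × 341.15 × 1.18×10² = 5.56×10⁻¹⁹ W
In dBm: 10 log₁₀(5.56×10⁻¹⁹ / 10⁻³) = −152.6 dBm

−152.6 dBm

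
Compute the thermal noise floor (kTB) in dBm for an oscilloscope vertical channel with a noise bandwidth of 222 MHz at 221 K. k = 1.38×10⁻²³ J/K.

P_n = kTB = 1.38×10⁻²³ × 221 × 2.22×10⁸ = 6.77×10⁻¹³ W
In dBm: 10 log₁₀(6.77×10⁻¹³ / 10⁻³) = −91.7 dBm

−91.7 dBm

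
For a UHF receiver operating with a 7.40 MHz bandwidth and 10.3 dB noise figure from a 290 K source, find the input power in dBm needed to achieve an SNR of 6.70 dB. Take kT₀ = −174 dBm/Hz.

Sensitivity = −174 + 10 log₁₀(B) + NF + SNR_min
= −174 + 68.69 + 10.3 + 6.70
= −88.31 dBm → −88.3 dBm

−88.3 dBm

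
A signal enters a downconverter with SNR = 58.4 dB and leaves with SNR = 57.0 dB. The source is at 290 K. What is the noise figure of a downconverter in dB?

1.4 dB

NF (dB) = SNR_in(dB) − SNR_out(dB) when the source is at T₀
NF = 58.4 − 57.0 = 1.4 dB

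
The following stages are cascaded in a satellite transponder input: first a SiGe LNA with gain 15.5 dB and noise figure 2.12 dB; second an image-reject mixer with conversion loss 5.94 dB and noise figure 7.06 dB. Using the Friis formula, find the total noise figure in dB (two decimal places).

2.42 dB

Convert to linear (a loss of L dB is a gain of −L dB): F_i = 10^(NF_i/10), G_i = 10^(G_i,dB/10)
  Stage 1: F_1 = 10^(2.12/10) = 1.629, G_1 = 10^(15.5/10) = 35.48
  Stage 2: F_2 = 10^(7.06/10) = 5.082, G_2 = 10^(−5.94/10) = 0.2547
Friis cascade:
  F = 1.629 + (5.082 − 1)/35.48 = 1.744
NF = 10 log₁₀(1.744) = 2.42 dB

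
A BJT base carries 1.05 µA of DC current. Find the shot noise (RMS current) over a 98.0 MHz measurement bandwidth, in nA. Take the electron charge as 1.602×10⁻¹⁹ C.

5.74 nA

I_n = √(2qI·B)
2qI·B = 2 × 1.602×10⁻¹⁹ × 1.05×10⁻⁶ × 9.80×10⁷ = 3.30×10⁻¹⁷ A²
I_n = √(3.30×10⁻¹⁷) = 5.74×10⁻⁹ A = 5.74 nA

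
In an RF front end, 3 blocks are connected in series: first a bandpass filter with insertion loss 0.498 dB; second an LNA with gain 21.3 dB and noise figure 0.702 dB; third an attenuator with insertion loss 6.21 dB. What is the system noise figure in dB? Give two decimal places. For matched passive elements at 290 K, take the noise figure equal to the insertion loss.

1.29 dB

Convert to linear (a loss of L dB is a gain of −L dB): F_i = 10^(NF_i/10), G_i = 10^(G_i,dB/10)
  Stage 1: F_1 = 10^(0.498/10) = 1.122, G_1 = 10^(−0.498/10) = 0.8917
  Stage 2: F_2 = 10^(0.702/10) = 1.175, G_2 = 10^(21.3/10) = 134.9
  Stage 3: F_3 = 10^(6.21/10) = 4.178, G_3 = 10^(−6.21/10) = 0.2393
Friis cascade:
  F = 1.122 + (1.175 − 1)/0.8917 + (4.178 − 1)/120.3 = 1.345
NF = 10 log₁₀(1.345) = 1.29 dB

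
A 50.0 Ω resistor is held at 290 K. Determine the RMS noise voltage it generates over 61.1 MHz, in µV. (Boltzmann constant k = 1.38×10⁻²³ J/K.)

6.99 µV

V_n = √(4kTRB)
4kTRB = 4 × 1.38×10⁻²³ × 290 × 5.00×10¹ × 6.11×10⁷ = 4.89×10⁻¹¹ V²
V_n = √(4.89×10⁻¹¹) = 6.99×10⁻⁶ V = 6.99 µV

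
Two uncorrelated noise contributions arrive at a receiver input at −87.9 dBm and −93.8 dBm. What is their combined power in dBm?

Convert to linear, add, convert back:
P₁ = 1.62×10⁻¹² W, P₂ = 4.17×10⁻¹³ W
P_tot = 2.04×10⁻¹² W → 10 log₁₀(P_tot / 10⁻³) = −86.9 dBm

−86.9 dBm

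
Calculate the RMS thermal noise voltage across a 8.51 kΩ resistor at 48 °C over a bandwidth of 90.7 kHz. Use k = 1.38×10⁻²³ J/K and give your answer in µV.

3.70 µV

T = 48 °C + 273.15 = 321.15 K
V_n = √(4kTRB)
4kTRB = 4 × 1.38×10⁻²³ × 321.15 × 8.51×10³ × 9.07×10⁴ = 1.37×10⁻¹¹ V²
V_n = √(1.37×10⁻¹¹) = 3.70×10⁻⁶ V = 3.70 µV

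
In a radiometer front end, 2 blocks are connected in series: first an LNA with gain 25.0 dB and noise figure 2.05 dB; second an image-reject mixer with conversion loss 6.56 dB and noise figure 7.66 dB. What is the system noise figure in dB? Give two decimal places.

Convert to linear (a loss of L dB is a gain of −L dB): F_i = 10^(NF_i/10), G_i = 10^(G_i,dB/10)
  Stage 1: F_1 = 10^(2.05/10) = 1.603, G_1 = 10^(25.0/10) = 316.2
  Stage 2: F_2 = 10^(7.66/10) = 5.834, G_2 = 10^(−6.56/10) = 0.2208
Friis cascade:
  F = 1.603 + (5.834 − 1)/316.2 = 1.619
NF = 10 log₁₀(1.619) = 2.09 dB

2.09 dB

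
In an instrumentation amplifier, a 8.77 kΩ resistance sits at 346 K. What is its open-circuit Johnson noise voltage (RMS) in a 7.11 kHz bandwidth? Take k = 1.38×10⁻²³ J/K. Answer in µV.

V_n = √(4kTRB)
4kTRB = 4 × 1.38×10⁻²³ × 346 × 8.77×10³ × 7.11×10³ = 1.19×10⁻¹² V²
V_n = √(1.19×10⁻¹²) = 1.09×10⁻⁶ V = 1.09 µV

1.09 µV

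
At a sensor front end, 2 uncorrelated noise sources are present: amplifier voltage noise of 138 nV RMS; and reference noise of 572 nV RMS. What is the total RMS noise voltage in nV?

Uncorrelated sources add in power (mean-square): V_tot = √(ΣV_i²)
V_tot = √[(1.38×10⁻⁷)² + (5.72×10⁻⁷)²] = 5.88×10⁻⁷ V = 588 nV

588 nV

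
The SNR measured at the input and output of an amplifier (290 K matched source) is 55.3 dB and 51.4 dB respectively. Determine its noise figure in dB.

NF (dB) = SNR_in(dB) − SNR_out(dB) when the source is at T₀
NF = 55.3 − 51.4 = 3.9 dB

3.9 dB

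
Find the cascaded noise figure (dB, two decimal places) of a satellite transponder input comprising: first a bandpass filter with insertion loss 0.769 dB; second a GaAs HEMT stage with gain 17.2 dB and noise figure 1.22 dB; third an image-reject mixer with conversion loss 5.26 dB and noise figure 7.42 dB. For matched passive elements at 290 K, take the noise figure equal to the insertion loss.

2.26 dB

Convert to linear (a loss of L dB is a gain of −L dB): F_i = 10^(NF_i/10), G_i = 10^(G_i,dB/10)
  Stage 1: F_1 = 10^(0.769/10) = 1.194, G_1 = 10^(−0.769/10) = 0.8377
  Stage 2: F_2 = 10^(1.22/10) = 1.324, G_2 = 10^(17.2/10) = 52.48
  Stage 3: F_3 = 10^(7.42/10) = 5.521, G_3 = 10^(−5.26/10) = 0.2979
Friis cascade:
  F = 1.194 + (1.324 − 1)/0.8377 + (5.521 − 1)/43.96 = 1.684
NF = 10 log₁₀(1.684) = 2.26 dB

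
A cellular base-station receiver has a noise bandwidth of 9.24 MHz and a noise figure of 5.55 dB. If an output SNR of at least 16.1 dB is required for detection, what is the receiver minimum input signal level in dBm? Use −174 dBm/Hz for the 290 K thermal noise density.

−82.7 dBm

Sensitivity = −174 + 10 log₁₀(B) + NF + SNR_min
= −174 + 69.66 + 5.55 + 16.1
= −82.69 dBm → −82.7 dBm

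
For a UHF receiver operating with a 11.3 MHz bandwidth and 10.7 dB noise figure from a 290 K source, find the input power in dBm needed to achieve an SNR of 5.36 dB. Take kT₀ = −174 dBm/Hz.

−87.4 dBm

Sensitivity = −174 + 10 log₁₀(B) + NF + SNR_min
= −174 + 70.53 + 10.7 + 5.36
= −87.41 dBm → −87.4 dBm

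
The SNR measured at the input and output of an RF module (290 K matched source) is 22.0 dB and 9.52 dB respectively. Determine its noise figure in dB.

12.48 dB

NF (dB) = SNR_in(dB) − SNR_out(dB) when the source is at T₀
NF = 22.0 − 9.52 = 12.48 dB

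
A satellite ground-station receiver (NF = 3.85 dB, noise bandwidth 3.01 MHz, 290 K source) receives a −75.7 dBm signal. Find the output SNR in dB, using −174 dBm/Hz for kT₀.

Noise floor: N = −174 + 10 log₁₀(B) + NF
10 log₁₀(3.01×10⁶) = 64.79 dB
N = −174 + 64.79 + 3.85 = −105.36 dBm
SNR = P_sig − N = −75.7 − (−105.36) = 29.66 dB → 29.7 dB

29.7 dB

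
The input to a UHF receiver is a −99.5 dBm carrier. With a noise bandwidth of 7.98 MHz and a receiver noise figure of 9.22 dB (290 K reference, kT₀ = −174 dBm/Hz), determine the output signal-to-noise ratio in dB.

−3.7 dB

Noise floor: N = −174 + 10 log₁₀(B) + NF
10 log₁₀(7.98×10⁶) = 69.02 dB
N = −174 + 69.02 + 9.22 = −95.76 dBm
SNR = P_sig − N = −99.5 − (−95.76) = −3.74 dB → −3.7 dB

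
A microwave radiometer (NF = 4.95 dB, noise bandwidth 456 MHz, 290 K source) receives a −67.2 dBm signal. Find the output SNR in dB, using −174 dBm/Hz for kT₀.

Noise floor: N = −174 + 10 log₁₀(B) + NF
10 log₁₀(4.56×10⁸) = 86.59 dB
N = −174 + 86.59 + 4.95 = −82.46 dBm
SNR = P_sig − N = −67.2 − (−82.46) = 15.26 dB → 15.3 dB

15.3 dB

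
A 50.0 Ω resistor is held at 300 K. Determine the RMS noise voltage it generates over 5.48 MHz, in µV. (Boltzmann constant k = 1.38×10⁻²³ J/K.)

2.13 µV

V_n = √(4kTRB)
4kTRB = 4 × 1.38×10⁻²³ × 300 × 5.00×10¹ × 5.48×10⁶ = 4.54×10⁻¹² V²
V_n = √(4.54×10⁻¹²) = 2.13×10⁻⁶ V = 2.13 µV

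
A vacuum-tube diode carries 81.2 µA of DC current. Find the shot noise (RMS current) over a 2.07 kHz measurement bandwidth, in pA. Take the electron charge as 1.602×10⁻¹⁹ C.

232 pA

I_n = √(2qI·B)
2qI·B = 2 × 1.602×10⁻¹⁹ × 8.12×10⁻⁵ × 2.07×10³ = 5.39×10⁻²⁰ A²
I_n = √(5.39×10⁻²⁰) = 2.32×10⁻¹⁰ A = 232 pA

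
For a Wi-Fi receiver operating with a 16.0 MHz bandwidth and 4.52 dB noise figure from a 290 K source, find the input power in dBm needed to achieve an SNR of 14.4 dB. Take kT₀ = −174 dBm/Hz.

−83.0 dBm

Sensitivity = −174 + 10 log₁₀(B) + NF + SNR_min
= −174 + 72.04 + 4.52 + 14.4
= −83.04 dBm → −83.0 dBm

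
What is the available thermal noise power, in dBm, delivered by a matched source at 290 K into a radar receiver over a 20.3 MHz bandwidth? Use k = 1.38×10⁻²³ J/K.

P_n = kTB = 1.38×10⁻²³ × 290 × 2.03×10⁷ = 8.12×10⁻¹⁴ W
In dBm: 10 log₁₀(8.12×10⁻¹⁴ / 10⁻³) = −100.9 dBm

−100.9 dBm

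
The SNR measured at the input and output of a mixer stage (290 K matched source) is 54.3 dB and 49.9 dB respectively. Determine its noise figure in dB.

NF (dB) = SNR_in(dB) − SNR_out(dB) when the source is at T₀
NF = 54.3 − 49.9 = 4.4 dB

4.4 dB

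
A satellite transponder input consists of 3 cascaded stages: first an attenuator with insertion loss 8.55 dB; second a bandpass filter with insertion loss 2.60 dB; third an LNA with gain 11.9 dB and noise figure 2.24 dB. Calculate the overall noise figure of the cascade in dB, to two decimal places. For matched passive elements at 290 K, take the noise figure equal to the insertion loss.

Convert to linear (a loss of L dB is a gain of −L dB): F_i = 10^(NF_i/10), G_i = 10^(G_i,dB/10)
  Stage 1: F_1 = 10^(8.55/10) = 7.161, G_1 = 10^(−8.55/10) = 0.1396
  Stage 2: F_2 = 10^(2.60/10) = 1.820, G_2 = 10^(−2.60/10) = 0.5495
  Stage 3: F_3 = 10^(2.24/10) = 1.675, G_3 = 10^(11.9/10) = 15.49
Friis cascade:
  F = 7.161 + (1.820 − 1)/0.1396 + (1.675 − 1)/0.07674 = 21.83
NF = 10 log₁₀(21.83) = 13.39 dB

13.39 dB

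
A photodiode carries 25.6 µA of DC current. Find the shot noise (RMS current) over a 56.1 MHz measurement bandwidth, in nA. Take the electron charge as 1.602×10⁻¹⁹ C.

21.5 nA

I_n = √(2qI·B)
2qI·B = 2 × 1.602×10⁻¹⁹ × 2.56×10⁻⁵ × 5.61×10⁷ = 4.60×10⁻¹⁶ A²
I_n = √(4.60×10⁻¹⁶) = 2.15×10⁻⁸ A = 21.5 nA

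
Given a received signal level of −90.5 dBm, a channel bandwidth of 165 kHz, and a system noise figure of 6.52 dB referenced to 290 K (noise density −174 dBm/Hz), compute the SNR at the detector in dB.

24.8 dB

Noise floor: N = −174 + 10 log₁₀(B) + NF
10 log₁₀(1.65×10⁵) = 52.17 dB
N = −174 + 52.17 + 6.52 = −115.31 dBm
SNR = P_sig − N = −90.5 − (−115.31) = 24.81 dB → 24.8 dB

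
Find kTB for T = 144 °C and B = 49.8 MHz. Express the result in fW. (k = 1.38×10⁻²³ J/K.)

287 fW

T = 144 °C + 273.15 = 417.15 K
P_n = kTB = 1.38×10⁻²³ × 417.15 × 4.98×10⁷ = 2.87×10⁻¹³ W = 287 fW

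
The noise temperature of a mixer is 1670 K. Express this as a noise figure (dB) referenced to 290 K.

8.30 dB

F = 1 + T_e/T₀ = 1 + 1670/290 = 6.75862
NF = 10 log₁₀(6.75862) = 8.30 dB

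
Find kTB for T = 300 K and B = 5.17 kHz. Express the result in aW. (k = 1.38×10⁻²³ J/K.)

P_n = kTB = 1.38×10⁻²³ × 300 × 5.17×10³ = 2.14×10⁻¹⁷ W = 21.4 aW

21.4 aW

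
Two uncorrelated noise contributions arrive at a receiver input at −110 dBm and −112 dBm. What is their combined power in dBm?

Convert to linear, add, convert back:
P₁ = 1.00×10⁻¹⁴ W, P₂ = 6.31×10⁻¹⁵ W
P_tot = 1.63×10⁻¹⁴ W → 10 log₁₀(P_tot / 10⁻³) = −107.9 dBm

−107.9 dBm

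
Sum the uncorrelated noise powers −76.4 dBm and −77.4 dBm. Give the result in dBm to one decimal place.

Convert to linear, add, convert back:
P₁ = 2.29×10⁻¹¹ W, P₂ = 1.82×10⁻¹¹ W
P_tot = 4.11×10⁻¹¹ W → 10 log₁₀(P_tot / 10⁻³) = −73.9 dBm

−73.9 dBm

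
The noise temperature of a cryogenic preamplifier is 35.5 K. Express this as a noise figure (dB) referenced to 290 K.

F = 1 + T_e/T₀ = 1 + 35.5/290 = 1.12241
NF = 10 log₁₀(1.12241) = 0.502 dB

0.502 dB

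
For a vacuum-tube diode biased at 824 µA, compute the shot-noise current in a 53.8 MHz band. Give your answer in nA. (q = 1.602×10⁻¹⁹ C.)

119 nA

I_n = √(2qI·B)
2qI·B = 2 × 1.602×10⁻¹⁹ × 8.24×10⁻⁴ × 5.38×10⁷ = 1.42×10⁻¹⁴ A²
I_n = √(1.42×10⁻¹⁴) = 1.19×10⁻⁷ A = 119 nA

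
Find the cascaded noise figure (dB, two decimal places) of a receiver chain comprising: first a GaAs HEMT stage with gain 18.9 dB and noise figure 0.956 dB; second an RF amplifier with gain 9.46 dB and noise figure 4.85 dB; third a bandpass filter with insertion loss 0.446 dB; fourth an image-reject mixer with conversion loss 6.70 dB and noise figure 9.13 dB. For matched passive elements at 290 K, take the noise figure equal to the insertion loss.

Convert to linear (a loss of L dB is a gain of −L dB): F_i = 10^(NF_i/10), G_i = 10^(G_i,dB/10)
  Stage 1: F_1 = 10^(0.956/10) = 1.246, G_1 = 10^(18.9/10) = 77.62
  Stage 2: F_2 = 10^(4.85/10) = 3.055, G_2 = 10^(9.46/10) = 8.831
  Stage 3: F_3 = 10^(0.446/10) = 1.108, G_3 = 10^(−0.446/10) = 0.9024
  Stage 4: F_4 = 10^(9.13/10) = 8.185, G_4 = 10^(−6.70/10) = 0.2138
Friis cascade:
  F = 1.246 + (3.055 − 1)/77.62 + (1.108 − 1)/685.5 + (8.185 − 1)/618.6 = 1.284
NF = 10 log₁₀(1.284) = 1.09 dB

1.09 dB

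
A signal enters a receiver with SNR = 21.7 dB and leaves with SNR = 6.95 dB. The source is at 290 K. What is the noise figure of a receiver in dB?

NF (dB) = SNR_in(dB) − SNR_out(dB) when the source is at T₀
NF = 21.7 − 6.95 = 14.75 dB

14.75 dB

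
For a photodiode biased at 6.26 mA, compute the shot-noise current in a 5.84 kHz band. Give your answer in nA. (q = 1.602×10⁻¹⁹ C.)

I_n = √(2qI·B)
2qI·B = 2 × 1.602×10⁻¹⁹ × 6.26×10⁻³ × 5.84×10³ = 1.17×10⁻¹⁷ A²
I_n = √(1.17×10⁻¹⁷) = 3.42×10⁻⁹ A = 3.42 nA

3.42 nA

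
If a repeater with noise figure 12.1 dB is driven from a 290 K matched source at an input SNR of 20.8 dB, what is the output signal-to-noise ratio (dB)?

By definition F = SNR_in/SNR_out, so in dB: SNR_out = SNR_in − NF
SNR_out = 20.8 − 12.1 = 8.7 dB

8.7 dB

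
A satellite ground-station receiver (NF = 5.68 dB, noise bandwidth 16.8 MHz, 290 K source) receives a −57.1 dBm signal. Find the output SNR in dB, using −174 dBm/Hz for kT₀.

39.0 dB

Noise floor: N = −174 + 10 log₁₀(B) + NF
10 log₁₀(1.68×10⁷) = 72.25 dB
N = −174 + 72.25 + 5.68 = −96.07 dBm
SNR = P_sig − N = −57.1 − (−96.07) = 38.97 dB → 39.0 dB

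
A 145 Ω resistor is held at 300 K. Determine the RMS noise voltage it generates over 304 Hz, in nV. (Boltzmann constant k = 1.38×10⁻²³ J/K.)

27.0 nV

V_n = √(4kTRB)
4kTRB = 4 × 1.38×10⁻²³ × 300 × 1.45×10² × 3.04×10² = 7.30×10⁻¹⁶ V²
V_n = √(7.30×10⁻¹⁶) = 2.70×10⁻⁸ V = 27.0 nV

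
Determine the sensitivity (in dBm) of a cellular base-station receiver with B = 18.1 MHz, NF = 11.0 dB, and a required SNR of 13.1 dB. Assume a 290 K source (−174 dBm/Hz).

Sensitivity = −174 + 10 log₁₀(B) + NF + SNR_min
= −174 + 72.58 + 11.0 + 13.1
= −77.32 dBm → −77.3 dBm

−77.3 dBm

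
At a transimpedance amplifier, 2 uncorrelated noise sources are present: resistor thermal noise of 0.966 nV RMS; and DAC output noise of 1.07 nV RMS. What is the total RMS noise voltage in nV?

Uncorrelated sources add in power (mean-square): V_tot = √(ΣV_i²)
V_tot = √[(9.66×10⁻¹⁰)² + (1.07×10⁻⁹)²] = 1.44×10⁻⁹ V = 1.44 nV

1.44 nV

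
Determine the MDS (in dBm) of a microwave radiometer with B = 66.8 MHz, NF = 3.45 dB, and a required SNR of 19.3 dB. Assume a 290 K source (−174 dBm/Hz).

−73.0 dBm

Sensitivity = −174 + 10 log₁₀(B) + NF + SNR_min
= −174 + 78.25 + 3.45 + 19.3
= −73.00 dBm → −73.0 dBm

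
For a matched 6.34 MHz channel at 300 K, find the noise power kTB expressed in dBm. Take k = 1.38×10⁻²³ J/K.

P_n = kTB = 1.38×10⁻²³ × 300 × 6.34×10⁶ = 2.62×10⁻¹⁴ W
In dBm: 10 log₁₀(2.62×10⁻¹⁴ / 10⁻³) = −105.8 dBm

−105.8 dBm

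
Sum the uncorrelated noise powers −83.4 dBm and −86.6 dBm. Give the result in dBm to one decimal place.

Convert to linear, add, convert back:
P₁ = 4.57×10⁻¹² W, P₂ = 2.19×10⁻¹² W
P_tot = 6.76×10⁻¹² W → 10 log₁₀(P_tot / 10⁻³) = −81.7 dBm

−81.7 dBm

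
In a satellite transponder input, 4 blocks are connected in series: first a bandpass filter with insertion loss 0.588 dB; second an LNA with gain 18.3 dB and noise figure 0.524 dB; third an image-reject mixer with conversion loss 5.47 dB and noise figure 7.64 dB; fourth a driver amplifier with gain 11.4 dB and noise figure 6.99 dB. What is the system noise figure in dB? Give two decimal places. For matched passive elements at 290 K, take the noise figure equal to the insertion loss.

2.07 dB

Convert to linear (a loss of L dB is a gain of −L dB): F_i = 10^(NF_i/10), G_i = 10^(G_i,dB/10)
  Stage 1: F_1 = 10^(0.588/10) = 1.145, G_1 = 10^(−0.588/10) = 0.8734
  Stage 2: F_2 = 10^(0.524/10) = 1.128, G_2 = 10^(18.3/10) = 67.61
  Stage 3: F_3 = 10^(7.64/10) = 5.808, G_3 = 10^(−5.47/10) = 0.2838
  Stage 4: F_4 = 10^(6.99/10) = 5.000, G_4 = 10^(11.4/10) = 13.80
Friis cascade:
  F = 1.145 + (1.128 − 1)/0.8734 + (5.808 − 1)/59.05 + (5.000 − 1)/16.76 = 1.612
NF = 10 log₁₀(1.612) = 2.07 dB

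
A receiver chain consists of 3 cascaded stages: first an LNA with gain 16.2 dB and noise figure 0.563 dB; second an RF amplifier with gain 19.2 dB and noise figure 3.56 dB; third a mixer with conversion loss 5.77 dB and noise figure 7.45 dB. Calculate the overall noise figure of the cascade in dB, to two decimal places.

0.68 dB

Convert to linear (a loss of L dB is a gain of −L dB): F_i = 10^(NF_i/10), G_i = 10^(G_i,dB/10)
  Stage 1: F_1 = 10^(0.563/10) = 1.138, G_1 = 10^(16.2/10) = 41.69
  Stage 2: F_2 = 10^(3.56/10) = 2.270, G_2 = 10^(19.2/10) = 83.18
  Stage 3: F_3 = 10^(7.45/10) = 5.559, G_3 = 10^(−5.77/10) = 0.2649
Friis cascade:
  F = 1.138 + (2.270 − 1)/41.69 + (5.559 − 1)/3467 = 1.170
NF = 10 log₁₀(1.170) = 0.68 dB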